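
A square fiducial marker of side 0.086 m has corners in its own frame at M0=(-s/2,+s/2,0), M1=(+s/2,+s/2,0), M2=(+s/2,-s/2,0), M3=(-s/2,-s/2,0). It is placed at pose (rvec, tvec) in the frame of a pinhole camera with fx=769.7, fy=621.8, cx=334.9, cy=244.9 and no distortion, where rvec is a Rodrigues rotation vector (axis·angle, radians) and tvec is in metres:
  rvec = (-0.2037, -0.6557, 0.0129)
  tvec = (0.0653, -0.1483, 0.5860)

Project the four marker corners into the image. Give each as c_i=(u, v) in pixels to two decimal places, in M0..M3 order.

Intrinsics K: fx=769.7, fy=621.8, cx=334.9, cy=244.9
Marker side s = 0.086 m; corners in marker frame (Z=0):
  M0 = (-0.0430, +0.0430, 0)
  M1 = (+0.0430, +0.0430, 0)
  M2 = (+0.0430, -0.0430, 0)
  M3 = (-0.0430, -0.0430, 0)
rvec = (-0.2037, -0.6557, 0.0129), |rvec| = θ = 0.68673 rad = 39.347°
Rodrigues: sinθ=0.63401, 1−cosθ=0.22668; R = I + sinθ·[k]× + (1−cosθ)·[k]×²:
    [+0.79327 +0.05229 -0.60663]
    [+0.07611 +0.97998 +0.18400]
    [+0.60410 -0.19213 +0.77340]
t = (0.0653, -0.1483, 0.5860) m
M0: Pc = R·M0+t = (+0.03344, -0.10943, +0.55176); u = 769.7·(+0.03344)/0.55176 + 334.9 = 381.5456, v = 621.8·(-0.10943)/0.55176 + 244.9 = 121.5753
M1: Pc = R·M1+t = (+0.10166, -0.10289, +0.60371); u = 769.7·(+0.10166)/0.60371 + 334.9 = 464.5089, v = 621.8·(-0.10289)/0.60371 + 244.9 = 138.9295
M2: Pc = R·M2+t = (+0.09716, -0.18717, +0.62024); u = 769.7·(+0.09716)/0.62024 + 334.9 = 455.4756, v = 621.8·(-0.18717)/0.62024 + 244.9 = 57.2623
M3: Pc = R·M3+t = (+0.02894, -0.19371, +0.56829); u = 769.7·(+0.02894)/0.56829 + 334.9 = 374.0986, v = 621.8·(-0.19371)/0.56829 + 244.9 = 32.9467

c0=(381.55, 121.58) c1=(464.51, 138.93) c2=(455.48, 57.26) c3=(374.10, 32.95)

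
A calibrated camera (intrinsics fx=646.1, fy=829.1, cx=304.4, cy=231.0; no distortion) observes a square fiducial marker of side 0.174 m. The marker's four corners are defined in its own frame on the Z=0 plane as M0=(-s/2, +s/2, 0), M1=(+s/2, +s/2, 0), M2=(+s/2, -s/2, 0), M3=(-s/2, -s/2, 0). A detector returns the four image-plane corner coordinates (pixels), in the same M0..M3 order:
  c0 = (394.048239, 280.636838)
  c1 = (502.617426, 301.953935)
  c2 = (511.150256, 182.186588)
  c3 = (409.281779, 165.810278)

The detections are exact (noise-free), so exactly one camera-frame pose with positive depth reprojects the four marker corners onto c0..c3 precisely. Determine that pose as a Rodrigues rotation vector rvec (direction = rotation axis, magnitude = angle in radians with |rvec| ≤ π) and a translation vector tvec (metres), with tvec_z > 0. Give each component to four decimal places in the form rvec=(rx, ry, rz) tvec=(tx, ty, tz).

rvec=(-0.4543, 0.1616, 0.1849) tvec=(0.2510, -0.0006, 1.0866)

Intrinsics K: fx=646.1, fy=829.1, cx=304.4, cy=231.0
Marker side s = 0.174 m; corners in marker frame (Z=0):
  M0 = (-0.0870, +0.0870, 0)
  M1 = (+0.0870, +0.0870, 0)
  M2 = (+0.0870, -0.0870, 0)
  M3 = (-0.0870, -0.0870, 0)
Detected image corners:
  c0 = (394.048239, 280.636838) px
  c1 = (502.617426, 301.953935) px
  c2 = (511.150256, 182.186588) px
  c3 = (409.281779, 165.810278) px
Planar DLT: solve 8×8 A·h = b for H (H[2,2]=1):
  H  [+522.28595 -244.09425 +453.65023]
  H  [+65.95900 +584.02026 +230.52813]
  H  [-0.18001 -0.38633 +1.00000]
B = K⁻¹H; ‖b₁‖=0.920320, ‖b₂‖=0.920320; λ = 2/(‖b₁‖+‖b₂‖) = 1.086579, sign → tz>0 ⇒ λ=+1.086579
r₁ = λ·B[:,0] = (+0.97051,+0.14094,-0.19559); r₂ = λ·B[:,1] = (-0.21274,+0.88235,-0.41978)
r₃ = r₁×r₂ = (+0.11342,+0.44900,+0.88630); SVD([r₁ r₂ r₃]) → R = UVᵀ:
  R  [+0.97051 -0.21274 +0.11342]
  R  [+0.14094 +0.88234 +0.44900]
  R  [-0.19559 -0.41977 +0.88630]
t = (+0.25100, -0.00062, +1.08658) m
tr R = 2.739153; θ = arccos((tr R − 1)/2) = 0.516452 rad = 29.591°
axis k = ((R−Rᵀ)₃₂, (R−Rᵀ)₁₃, (R−Rᵀ)₂₁) / (2 sinθ) = (-0.879689, +0.312891, +0.358115)
rvec = θ·k = (-0.454318, +0.161593, +0.184949)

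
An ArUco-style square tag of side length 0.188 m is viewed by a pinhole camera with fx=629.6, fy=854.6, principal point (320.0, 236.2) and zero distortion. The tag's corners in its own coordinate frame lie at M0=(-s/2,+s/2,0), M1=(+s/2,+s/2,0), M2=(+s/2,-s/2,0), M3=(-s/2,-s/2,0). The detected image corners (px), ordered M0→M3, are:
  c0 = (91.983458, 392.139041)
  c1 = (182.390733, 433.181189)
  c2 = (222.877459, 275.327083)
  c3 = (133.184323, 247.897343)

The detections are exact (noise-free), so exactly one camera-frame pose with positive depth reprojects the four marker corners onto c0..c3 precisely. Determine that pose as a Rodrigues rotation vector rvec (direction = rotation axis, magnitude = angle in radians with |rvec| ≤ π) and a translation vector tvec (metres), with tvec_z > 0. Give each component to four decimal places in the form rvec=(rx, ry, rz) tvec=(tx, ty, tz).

Intrinsics K: fx=629.6, fy=854.6, cx=320.0, cy=236.2
Marker side s = 0.188 m; corners in marker frame (Z=0):
  M0 = (-0.0940, +0.0940, 0)
  M1 = (+0.0940, +0.0940, 0)
  M2 = (+0.0940, -0.0940, 0)
  M3 = (-0.0940, -0.0940, 0)
Detected image corners:
  c0 = (91.983458, 392.139041) px
  c1 = (182.390733, 433.181189) px
  c2 = (222.877459, 275.327083) px
  c3 = (133.184323, 247.897343) px
Planar DLT: solve 8×8 A·h = b for H (H[2,2]=1):
  H  [+411.80625 -254.43222 +156.25789]
  H  [+37.68339 +722.63304 +334.77949]
  H  [-0.42600 -0.23540 +1.00000]
B = K⁻¹H; ‖b₁‖=0.982655, ‖b₂‖=0.982655; λ = 2/(‖b₁‖+‖b₂‖) = 1.017652, sign → tz>0 ⇒ λ=+1.017652
r₁ = λ·B[:,0] = (+0.88596,+0.16469,-0.43352); r₂ = λ·B[:,1] = (-0.28949,+0.92672,-0.23956)
r₃ = r₁×r₂ = (+0.36230,+0.33774,+0.86872); SVD([r₁ r₂ r₃]) → R = UVᵀ:
  R  [+0.88596 -0.28949 +0.36230]
  R  [+0.16469 +0.92672 +0.33774]
  R  [-0.43352 -0.23956 +0.86872]
t = (-0.26466, +0.11739, +1.01765) m
tr R = 2.681398; θ = arccos((tr R − 1)/2) = 0.572224 rad = 32.786°
axis k = ((R−Rᵀ)₃₂, (R−Rᵀ)₁₃, (R−Rᵀ)₂₁) / (2 sinθ) = (-0.533057, +0.734830, +0.419375)
rvec = θ·k = (-0.305028, +0.420487, +0.239976)

rvec=(-0.3050, 0.4205, 0.2400) tvec=(-0.2647, 0.1174, 1.0177)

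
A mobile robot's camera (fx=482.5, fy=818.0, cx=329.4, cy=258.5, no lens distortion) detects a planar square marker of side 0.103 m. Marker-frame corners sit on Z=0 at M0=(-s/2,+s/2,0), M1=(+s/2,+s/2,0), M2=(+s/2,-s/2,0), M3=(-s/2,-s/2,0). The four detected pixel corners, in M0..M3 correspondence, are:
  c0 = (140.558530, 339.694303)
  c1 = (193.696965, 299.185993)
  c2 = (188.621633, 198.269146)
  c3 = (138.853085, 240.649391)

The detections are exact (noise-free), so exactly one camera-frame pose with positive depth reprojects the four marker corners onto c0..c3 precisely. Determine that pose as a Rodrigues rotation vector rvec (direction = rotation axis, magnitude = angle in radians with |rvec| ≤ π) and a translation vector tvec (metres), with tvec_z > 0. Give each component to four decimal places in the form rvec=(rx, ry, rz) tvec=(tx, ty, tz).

rvec=(-0.4176, 0.4115, -0.3071) tvec=(-0.2520, 0.0089, 0.7388)

Intrinsics K: fx=482.5, fy=818.0, cx=329.4, cy=258.5
Marker side s = 0.103 m; corners in marker frame (Z=0):
  M0 = (-0.0515, +0.0515, 0)
  M1 = (+0.0515, +0.0515, 0)
  M2 = (+0.0515, -0.0515, 0)
  M3 = (-0.0515, -0.0515, 0)
Detected image corners:
  c0 = (140.558530, 339.694303) px
  c1 = (193.696965, 299.185993) px
  c2 = (188.621633, 198.269146) px
  c3 = (138.853085, 240.649391) px
Planar DLT: solve 8×8 A·h = b for H (H[2,2]=1):
  H  [+427.31948 -67.91558 +164.80516]
  H  [-519.46609 +806.84918 +268.34886]
  H  [-0.43351 -0.60730 +1.00000]
B = K⁻¹H; ‖b₁‖=1.353569, ‖b₂‖=1.353569; λ = 2/(‖b₁‖+‖b₂‖) = 0.738787, sign → tz>0 ⇒ λ=+0.738787
r₁ = λ·B[:,0] = (+0.87295,-0.36795,-0.32027); r₂ = λ·B[:,1] = (+0.20231,+0.87050,-0.44866)
r₃ = r₁×r₂ = (+0.44389,+0.32686,+0.83434); SVD([r₁ r₂ r₃]) → R = UVᵀ:
  R  [+0.87295 +0.20231 +0.44389]
  R  [-0.36795 +0.87050 +0.32686]
  R  [-0.32027 -0.44866 +0.83434]
t = (-0.25202, +0.00890, +0.73879) m
tr R = 2.577789; θ = arccos((tr R − 1)/2) = 0.661789 rad = 37.918°
axis k = ((R−Rᵀ)₃₂, (R−Rᵀ)₁₃, (R−Rᵀ)₂₁) / (2 sinθ) = (-0.630994, +0.621745, -0.463982)
rvec = θ·k = (-0.417585, +0.411464, -0.307058)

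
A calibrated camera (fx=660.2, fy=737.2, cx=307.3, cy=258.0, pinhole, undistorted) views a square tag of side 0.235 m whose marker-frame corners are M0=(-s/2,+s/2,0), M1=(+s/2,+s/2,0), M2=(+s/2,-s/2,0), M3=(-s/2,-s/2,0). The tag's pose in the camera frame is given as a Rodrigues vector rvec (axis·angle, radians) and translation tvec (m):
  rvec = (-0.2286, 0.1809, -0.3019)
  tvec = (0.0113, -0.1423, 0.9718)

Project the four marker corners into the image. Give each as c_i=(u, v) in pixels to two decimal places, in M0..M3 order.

Intrinsics K: fx=660.2, fy=737.2, cx=307.3, cy=258.0
Marker side s = 0.235 m; corners in marker frame (Z=0):
  M0 = (-0.1175, +0.1175, 0)
  M1 = (+0.1175, +0.1175, 0)
  M2 = (+0.1175, -0.1175, 0)
  M3 = (-0.1175, -0.1175, 0)
rvec = (-0.2286, 0.1809, -0.3019), |rvec| = θ = 0.41967 rad = 24.046°
Rodrigues: sinθ=0.40746, 1−cosθ=0.08678; R = I + sinθ·[k]× + (1−cosθ)·[k]×²:
    [+0.93897 +0.27274 +0.20964]
    [-0.31349 +0.92935 +0.19504]
    [-0.14163 -0.24886 +0.95813]
t = (0.0113, -0.1423, 0.9718) m
M0: Pc = R·M0+t = (-0.06698, +0.00373, +0.95920); u = 660.2·(-0.06698)/0.95920 + 307.3 = 261.1976, v = 737.2·(+0.00373)/0.95920 + 258.0 = 260.8692
M1: Pc = R·M1+t = (+0.15368, -0.06994, +0.92592); u = 660.2·(+0.15368)/0.92592 + 307.3 = 416.8744, v = 737.2·(-0.06994)/0.92592 + 258.0 = 202.3173
M2: Pc = R·M2+t = (+0.08958, -0.28833, +0.98440); u = 660.2·(+0.08958)/0.98440 + 307.3 = 367.3793, v = 737.2·(-0.28833)/0.98440 + 258.0 = 42.0720
M3: Pc = R·M3+t = (-0.13108, -0.21466, +1.01768); u = 660.2·(-0.13108)/1.01768 + 307.3 = 222.2673, v = 737.2·(-0.21466)/1.01768 + 258.0 = 102.5001

c0=(261.20, 260.87) c1=(416.87, 202.32) c2=(367.38, 42.07) c3=(222.27, 102.50)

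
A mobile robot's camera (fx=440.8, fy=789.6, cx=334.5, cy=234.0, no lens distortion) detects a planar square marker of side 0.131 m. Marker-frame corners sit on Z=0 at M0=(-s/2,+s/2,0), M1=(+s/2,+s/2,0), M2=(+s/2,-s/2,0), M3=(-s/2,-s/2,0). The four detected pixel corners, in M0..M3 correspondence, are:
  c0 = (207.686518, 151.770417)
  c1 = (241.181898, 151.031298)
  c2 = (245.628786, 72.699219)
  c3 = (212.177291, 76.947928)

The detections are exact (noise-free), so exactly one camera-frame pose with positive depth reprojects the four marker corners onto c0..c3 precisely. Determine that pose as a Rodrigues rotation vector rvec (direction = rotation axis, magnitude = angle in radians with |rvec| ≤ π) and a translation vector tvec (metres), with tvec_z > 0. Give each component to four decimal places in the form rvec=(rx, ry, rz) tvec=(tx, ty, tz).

rvec=(-0.0947, 0.4834, 0.0644) tvec=(-0.3258, -0.2034, 1.3271)

Intrinsics K: fx=440.8, fy=789.6, cx=334.5, cy=234.0
Marker side s = 0.131 m; corners in marker frame (Z=0):
  M0 = (-0.0655, +0.0655, 0)
  M1 = (+0.0655, +0.0655, 0)
  M2 = (+0.0655, -0.0655, 0)
  M3 = (-0.0655, -0.0655, 0)
Detected image corners:
  c0 = (207.686518, 151.770417) px
  c1 = (241.181898, 151.031298) px
  c2 = (245.628786, 72.699219) px
  c3 = (212.177291, 76.947928) px
Planar DLT: solve 8×8 A·h = b for H (H[2,2]=1):
  H  [+175.80069 -47.02862 +226.29140]
  H  [-58.86993 +577.80771 +112.99809]
  H  [-0.35171 -0.05696 +1.00000]
B = K⁻¹H; ‖b₁‖=0.753495, ‖b₂‖=0.753495; λ = 2/(‖b₁‖+‖b₂‖) = 1.327149, sign → tz>0 ⇒ λ=+1.327149
r₁ = λ·B[:,0] = (+0.88350,+0.03938,-0.46677); r₂ = λ·B[:,1] = (-0.08423,+0.99357,-0.07560)
r₃ = r₁×r₂ = (+0.46079,+0.10610,+0.88114); SVD([r₁ r₂ r₃]) → R = UVᵀ:
  R  [+0.88350 -0.08423 +0.46079]
  R  [+0.03938 +0.99357 +0.10610]
  R  [-0.46677 -0.07560 +0.88114]
t = (-0.32579, -0.20338, +1.32715) m
tr R = 2.758220; θ = arccos((tr R − 1)/2) = 0.496805 rad = 28.465°
axis k = ((R−Rᵀ)₃₂, (R−Rᵀ)₁₃, (R−Rᵀ)₂₁) / (2 sinθ) = (-0.190615, +0.973063, +0.129669)
rvec = θ·k = (-0.094699, +0.483423, +0.064420)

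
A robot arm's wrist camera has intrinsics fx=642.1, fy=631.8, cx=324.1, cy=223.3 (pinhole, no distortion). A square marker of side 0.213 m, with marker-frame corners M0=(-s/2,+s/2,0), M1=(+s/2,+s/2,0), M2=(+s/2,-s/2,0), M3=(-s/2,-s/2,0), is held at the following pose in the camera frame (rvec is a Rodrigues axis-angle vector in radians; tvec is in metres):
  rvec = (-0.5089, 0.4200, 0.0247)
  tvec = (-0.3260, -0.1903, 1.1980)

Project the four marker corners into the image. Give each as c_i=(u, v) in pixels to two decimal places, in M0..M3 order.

Intrinsics K: fx=642.1, fy=631.8, cx=324.1, cy=223.3
Marker side s = 0.213 m; corners in marker frame (Z=0):
  M0 = (-0.1065, +0.1065, 0)
  M1 = (+0.1065, +0.1065, 0)
  M2 = (+0.1065, -0.1065, 0)
  M3 = (-0.1065, -0.1065, 0)
rvec = (-0.5089, 0.4200, 0.0247), |rvec| = θ = 0.66029 rad = 37.832°
Rodrigues: sinθ=0.61335, 1−cosθ=0.21019; R = I + sinθ·[k]× + (1−cosθ)·[k]×²:
    [+0.91466 -0.12599 +0.38408]
    [-0.08010 +0.87485 +0.47772]
    [-0.39620 -0.46772 +0.79011]
t = (-0.3260, -0.1903, 1.1980) m
M0: Pc = R·M0+t = (-0.43683, -0.08860, +1.19038); u = 642.1·(-0.43683)/1.19038 + 324.1 = 88.4716, v = 631.8·(-0.08860)/1.19038 + 223.3 = 176.2765
M1: Pc = R·M1+t = (-0.24201, -0.10566, +1.10599); u = 642.1·(-0.24201)/1.10599 + 324.1 = 183.6001, v = 631.8·(-0.10566)/1.10599 + 223.3 = 162.9424
M2: Pc = R·M2+t = (-0.21517, -0.29200, +1.20562); u = 642.1·(-0.21517)/1.20562 + 324.1 = 209.5021, v = 631.8·(-0.29200)/1.20562 + 223.3 = 70.2770
M3: Pc = R·M3+t = (-0.40999, -0.27494, +1.29001); u = 642.1·(-0.40999)/1.29001 + 324.1 = 120.0257, v = 631.8·(-0.27494)/1.29001 + 223.3 = 88.6434

c0=(88.47, 176.28) c1=(183.60, 162.94) c2=(209.50, 70.28) c3=(120.03, 88.64)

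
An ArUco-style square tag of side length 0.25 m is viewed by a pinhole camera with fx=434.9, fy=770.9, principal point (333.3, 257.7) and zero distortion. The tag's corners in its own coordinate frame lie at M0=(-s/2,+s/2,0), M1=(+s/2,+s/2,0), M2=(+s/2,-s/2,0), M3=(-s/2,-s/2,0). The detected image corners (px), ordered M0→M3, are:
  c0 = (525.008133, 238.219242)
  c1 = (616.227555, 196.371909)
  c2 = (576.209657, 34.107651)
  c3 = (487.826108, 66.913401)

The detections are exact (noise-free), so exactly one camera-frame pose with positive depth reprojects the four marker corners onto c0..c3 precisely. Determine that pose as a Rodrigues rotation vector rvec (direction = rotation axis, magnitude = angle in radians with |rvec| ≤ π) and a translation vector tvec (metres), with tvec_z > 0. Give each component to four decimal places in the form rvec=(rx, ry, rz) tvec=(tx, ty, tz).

rvec=(-0.2350, -0.1544, -0.2554) tvec=(0.5267, -0.1717, 1.0484)

Intrinsics K: fx=434.9, fy=770.9, cx=333.3, cy=257.7
Marker side s = 0.25 m; corners in marker frame (Z=0):
  M0 = (-0.1250, +0.1250, 0)
  M1 = (+0.1250, +0.1250, 0)
  M2 = (+0.1250, -0.1250, 0)
  M3 = (-0.1250, -0.1250, 0)
Detected image corners:
  c0 = (525.008133, 238.219242) px
  c1 = (616.227555, 196.371909) px
  c2 = (576.209657, 34.107651) px
  c3 = (487.826108, 66.913401) px
Planar DLT: solve 8×8 A·h = b for H (H[2,2]=1):
  H  [+453.90478 +44.11471 +551.80025]
  H  [-125.81874 +639.93588 +131.41420]
  H  [+0.17203 -0.20026 +1.00000]
B = K⁻¹H; ‖b₁‖=0.953834, ‖b₂‖=0.953834; λ = 2/(‖b₁‖+‖b₂‖) = 1.048400, sign → tz>0 ⇒ λ=+1.048400
r₁ = λ·B[:,0] = (+0.95600,-0.23140,+0.18035); r₂ = λ·B[:,1] = (+0.26725,+0.94048,-0.20995)
r₃ = r₁×r₂ = (-0.12103,+0.24891,+0.96093); SVD([r₁ r₂ r₃]) → R = UVᵀ:
  R  [+0.95600 +0.26725 -0.12103]
  R  [-0.23140 +0.94048 +0.24891]
  R  [+0.18035 -0.20995 +0.96093]
t = (+0.52673, -0.17174, +1.04840) m
tr R = 2.857406; θ = arccos((tr R − 1)/2) = 0.379896 rad = 21.766°
axis k = ((R−Rᵀ)₃₂, (R−Rᵀ)₁₃, (R−Rᵀ)₂₁) / (2 sinθ) = (-0.618711, -0.406373, -0.672352)
rvec = θ·k = (-0.235046, -0.154379, -0.255424)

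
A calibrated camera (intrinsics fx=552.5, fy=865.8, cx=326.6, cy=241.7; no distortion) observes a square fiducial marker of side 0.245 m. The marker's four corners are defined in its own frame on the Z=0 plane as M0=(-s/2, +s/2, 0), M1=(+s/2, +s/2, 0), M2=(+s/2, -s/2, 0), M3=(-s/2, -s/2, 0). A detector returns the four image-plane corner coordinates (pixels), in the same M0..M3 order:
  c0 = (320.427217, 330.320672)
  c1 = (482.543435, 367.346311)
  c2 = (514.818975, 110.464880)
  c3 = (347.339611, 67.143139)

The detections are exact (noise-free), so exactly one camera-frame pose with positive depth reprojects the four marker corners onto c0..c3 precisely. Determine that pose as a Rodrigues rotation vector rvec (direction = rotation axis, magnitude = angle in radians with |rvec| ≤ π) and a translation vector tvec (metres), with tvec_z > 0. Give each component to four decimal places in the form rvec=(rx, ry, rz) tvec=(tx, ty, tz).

rvec=(0.1224, -0.0521, 0.1544) tvec=(0.1310, -0.0189, 0.8026)

Intrinsics K: fx=552.5, fy=865.8, cx=326.6, cy=241.7
Marker side s = 0.245 m; corners in marker frame (Z=0):
  M0 = (-0.1225, +0.1225, 0)
  M1 = (+0.1225, +0.1225, 0)
  M2 = (+0.1225, -0.1225, 0)
  M3 = (-0.1225, -0.1225, 0)
Detected image corners:
  c0 = (320.427217, 330.320672) px
  c1 = (482.543435, 367.346311) px
  c2 = (514.818975, 110.464880) px
  c3 = (347.339611, 67.143139) px
Planar DLT: solve 8×8 A·h = b for H (H[2,2]=1):
  H  [+704.16528 -59.90254 +416.78581]
  H  [+180.41602 +1093.28498 +221.33974]
  H  [+0.07619 +0.14651 +1.00000]
B = K⁻¹H; ‖b₁‖=1.245956, ‖b₂‖=1.245956; λ = 2/(‖b₁‖+‖b₂‖) = 0.802597, sign → tz>0 ⇒ λ=+0.802597
r₁ = λ·B[:,0] = (+0.98677,+0.15017,+0.06115); r₂ = λ·B[:,1] = (-0.15653,+0.98065,+0.11759)
r₃ = r₁×r₂ = (-0.04231,-0.12561,+0.99118); SVD([r₁ r₂ r₃]) → R = UVᵀ:
  R  [+0.98677 -0.15653 -0.04231]
  R  [+0.15017 +0.98065 -0.12561]
  R  [+0.06115 +0.11759 +0.99118]
t = (+0.13101, -0.01887, +0.80260) m
tr R = 2.958592; θ = arccos((tr R − 1)/2) = 0.203843 rad = 11.679°
axis k = ((R−Rᵀ)₃₂, (R−Rᵀ)₁₃, (R−Rᵀ)₂₁) / (2 sinθ) = (+0.600689, -0.255543, +0.757542)
rvec = θ·k = (+0.122446, -0.052091, +0.154420)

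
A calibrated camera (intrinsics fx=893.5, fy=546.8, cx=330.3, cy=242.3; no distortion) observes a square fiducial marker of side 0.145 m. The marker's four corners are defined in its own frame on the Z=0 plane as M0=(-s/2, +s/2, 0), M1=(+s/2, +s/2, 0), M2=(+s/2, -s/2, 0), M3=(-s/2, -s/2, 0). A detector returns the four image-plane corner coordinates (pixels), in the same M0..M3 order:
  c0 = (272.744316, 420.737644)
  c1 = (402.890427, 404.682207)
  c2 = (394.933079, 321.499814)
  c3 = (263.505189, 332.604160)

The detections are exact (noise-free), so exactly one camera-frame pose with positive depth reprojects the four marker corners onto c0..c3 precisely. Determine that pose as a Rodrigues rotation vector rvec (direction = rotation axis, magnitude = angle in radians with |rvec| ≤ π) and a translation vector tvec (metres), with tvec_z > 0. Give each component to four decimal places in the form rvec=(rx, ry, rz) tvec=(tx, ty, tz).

Intrinsics K: fx=893.5, fy=546.8, cx=330.3, cy=242.3
Marker side s = 0.145 m; corners in marker frame (Z=0):
  M0 = (-0.0725, +0.0725, 0)
  M1 = (+0.0725, +0.0725, 0)
  M2 = (+0.0725, -0.0725, 0)
  M3 = (-0.0725, -0.0725, 0)
Detected image corners:
  c0 = (272.744316, 420.737644) px
  c1 = (402.890427, 404.682207) px
  c2 = (394.933079, 321.499814) px
  c3 = (263.505189, 332.604160) px
Planar DLT: solve 8×8 A·h = b for H (H[2,2]=1):
  H  [+1037.08069 +72.82804 +335.45170]
  H  [+56.14059 +605.39190 +369.80870]
  H  [+0.40512 +0.04096 +1.00000]
B = K⁻¹H; ‖b₁‖=1.091794, ‖b₂‖=1.091794; λ = 2/(‖b₁‖+‖b₂‖) = 0.915923, sign → tz>0 ⇒ λ=+0.915923
r₁ = λ·B[:,0] = (+0.92594,-0.07039,+0.37106); r₂ = λ·B[:,1] = (+0.06079,+0.99745,+0.03751)
r₃ = r₁×r₂ = (-0.37275,-0.01218,+0.92785); SVD([r₁ r₂ r₃]) → R = UVᵀ:
  R  [+0.92594 +0.06079 -0.37275]
  R  [-0.07039 +0.99745 -0.01218]
  R  [+0.37106 +0.03751 +0.92785]
t = (+0.00528, +0.21358, +0.91592) m
tr R = 2.851236; θ = arccos((tr R − 1)/2) = 0.388131 rad = 22.238°
axis k = ((R−Rᵀ)₃₂, (R−Rᵀ)₁₃, (R−Rᵀ)₂₁) / (2 sinθ) = (+0.065650, -0.982679, -0.173300)
rvec = θ·k = (+0.025481, -0.381408, -0.067263)

rvec=(0.0255, -0.3814, -0.0673) tvec=(0.0053, 0.2136, 0.9159)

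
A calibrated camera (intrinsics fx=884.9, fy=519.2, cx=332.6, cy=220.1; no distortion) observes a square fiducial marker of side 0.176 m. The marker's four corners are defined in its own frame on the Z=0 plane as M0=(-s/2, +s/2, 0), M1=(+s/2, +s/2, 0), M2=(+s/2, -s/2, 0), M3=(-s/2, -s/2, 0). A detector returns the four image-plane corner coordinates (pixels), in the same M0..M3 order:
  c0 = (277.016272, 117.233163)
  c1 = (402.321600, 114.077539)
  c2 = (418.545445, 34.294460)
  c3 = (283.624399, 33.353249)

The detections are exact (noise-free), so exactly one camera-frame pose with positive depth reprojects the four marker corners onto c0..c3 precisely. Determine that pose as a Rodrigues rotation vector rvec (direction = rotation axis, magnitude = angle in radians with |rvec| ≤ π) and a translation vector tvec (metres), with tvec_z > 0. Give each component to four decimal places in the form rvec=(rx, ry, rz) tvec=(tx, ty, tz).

rvec=(0.5318, -0.3532, -0.0160) tvec=(0.0180, -0.3103, 1.1207)

Intrinsics K: fx=884.9, fy=519.2, cx=332.6, cy=220.1
Marker side s = 0.176 m; corners in marker frame (Z=0):
  M0 = (-0.0880, +0.0880, 0)
  M1 = (+0.0880, +0.0880, 0)
  M2 = (+0.0880, -0.0880, 0)
  M3 = (-0.0880, -0.0880, 0)
Detected image corners:
  c0 = (277.016272, 117.233163) px
  c1 = (402.321600, 114.077539) px
  c2 = (418.545445, 34.294460) px
  c3 = (283.624399, 33.353249) px
Planar DLT: solve 8×8 A·h = b for H (H[2,2]=1):
  H  [+838.53470 +88.26502 +346.81621]
  H  [+14.96342 +497.94232 +76.32911]
  H  [+0.29048 +0.44539 +1.00000]
B = K⁻¹H; ‖b₁‖=0.892317, ‖b₂‖=0.892317; λ = 2/(‖b₁‖+‖b₂‖) = 1.120678, sign → tz>0 ⇒ λ=+1.120678
r₁ = λ·B[:,0] = (+0.93960,-0.10570,+0.32554); r₂ = λ·B[:,1] = (-0.07582,+0.86320,+0.49914)
r₃ = r₁×r₂ = (-0.33376,-0.49367,+0.80305); SVD([r₁ r₂ r₃]) → R = UVᵀ:
  R  [+0.93960 -0.07582 -0.33376]
  R  [-0.10570 +0.86320 -0.49367]
  R  [+0.32554 +0.49914 +0.80305]
t = (+0.01800, -0.31033, +1.12068) m
tr R = 2.605850; θ = arccos((tr R − 1)/2) = 0.638610 rad = 36.590°
axis k = ((R−Rᵀ)₃₂, (R−Rᵀ)₁₃, (R−Rᵀ)₂₁) / (2 sinθ) = (+0.832783, -0.553031, -0.025064)
rvec = θ·k = (+0.531824, -0.353171, -0.016006)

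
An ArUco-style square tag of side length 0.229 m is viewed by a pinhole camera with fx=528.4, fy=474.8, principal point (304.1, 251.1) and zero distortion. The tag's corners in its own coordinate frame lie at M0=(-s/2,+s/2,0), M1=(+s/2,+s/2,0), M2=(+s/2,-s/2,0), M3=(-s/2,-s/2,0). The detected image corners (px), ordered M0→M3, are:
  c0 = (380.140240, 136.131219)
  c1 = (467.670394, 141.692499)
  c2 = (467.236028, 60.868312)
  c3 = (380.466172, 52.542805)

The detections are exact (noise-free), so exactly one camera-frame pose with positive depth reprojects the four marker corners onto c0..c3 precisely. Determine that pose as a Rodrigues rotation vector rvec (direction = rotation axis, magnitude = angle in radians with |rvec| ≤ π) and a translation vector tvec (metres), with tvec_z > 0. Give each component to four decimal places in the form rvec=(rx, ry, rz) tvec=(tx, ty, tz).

rvec=(-0.0485, -0.1968, 0.0155) tvec=(0.2966, -0.4201, 1.3001)

Intrinsics K: fx=528.4, fy=474.8, cx=304.1, cy=251.1
Marker side s = 0.229 m; corners in marker frame (Z=0):
  M0 = (-0.1145, +0.1145, 0)
  M1 = (+0.1145, +0.1145, 0)
  M2 = (+0.1145, -0.1145, 0)
  M3 = (-0.1145, -0.1145, 0)
Detected image corners:
  c0 = (380.140240, 136.131219) px
  c1 = (467.670394, 141.692499) px
  c2 = (467.236028, 60.868312) px
  c3 = (380.466172, 52.542805) px
Planar DLT: solve 8×8 A·h = b for H (H[2,2]=1):
  H  [+444.16837 -15.92242 +424.62680]
  H  [+45.02424 +355.14051 +97.68863]
  H  [+0.15006 -0.03819 +1.00000]
B = K⁻¹H; ‖b₁‖=0.769168, ‖b₂‖=0.769168; λ = 2/(‖b₁‖+‖b₂‖) = 1.300106, sign → tz>0 ⇒ λ=+1.300106
r₁ = λ·B[:,0] = (+0.98058,+0.02011,+0.19510); r₂ = λ·B[:,1] = (-0.01060,+0.99871,-0.04965)
r₃ = r₁×r₂ = (-0.19584,+0.04662,+0.97953); SVD([r₁ r₂ r₃]) → R = UVᵀ:
  R  [+0.98058 -0.01060 -0.19584]
  R  [+0.02011 +0.99871 +0.04662]
  R  [+0.19510 -0.04965 +0.97953]
t = (+0.29655, -0.42007, +1.30011) m
tr R = 2.958815; θ = arccos((tr R − 1)/2) = 0.203291 rad = 11.648°
axis k = ((R−Rᵀ)₃₂, (R−Rᵀ)₁₃, (R−Rᵀ)₂₁) / (2 sinθ) = (-0.238413, -0.968181, +0.076057)
rvec = θ·k = (-0.048467, -0.196823, +0.015462)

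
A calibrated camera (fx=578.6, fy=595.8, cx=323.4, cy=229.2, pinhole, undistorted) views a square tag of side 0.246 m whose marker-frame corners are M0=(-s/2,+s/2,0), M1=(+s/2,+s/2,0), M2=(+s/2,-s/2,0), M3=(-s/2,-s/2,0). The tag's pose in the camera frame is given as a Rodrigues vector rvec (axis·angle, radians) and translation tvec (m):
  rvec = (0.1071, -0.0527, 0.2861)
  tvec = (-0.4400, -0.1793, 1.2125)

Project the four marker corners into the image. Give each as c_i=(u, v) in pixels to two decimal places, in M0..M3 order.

Intrinsics K: fx=578.6, fy=595.8, cx=323.4, cy=229.2
Marker side s = 0.246 m; corners in marker frame (Z=0):
  M0 = (-0.1230, +0.1230, 0)
  M1 = (+0.1230, +0.1230, 0)
  M2 = (+0.1230, -0.1230, 0)
  M3 = (-0.1230, -0.1230, 0)
rvec = (0.1071, -0.0527, 0.2861), |rvec| = θ = 0.31000 rad = 17.762°
Rodrigues: sinθ=0.30506, 1−cosθ=0.04767; R = I + sinθ·[k]× + (1−cosθ)·[k]×²:
    [+0.95802 -0.28434 -0.03666]
    [+0.27874 +0.95371 -0.11287]
    [+0.06706 +0.09791 +0.99293]
t = (-0.4400, -0.1793, 1.2125) m
M0: Pc = R·M0+t = (-0.59281, -0.09628, +1.21630); u = 578.6·(-0.59281)/1.21630 + 323.4 = 41.3960, v = 595.8·(-0.09628)/1.21630 + 229.2 = 182.0381
M1: Pc = R·M1+t = (-0.35714, -0.02771, +1.23279); u = 578.6·(-0.35714)/1.23279 + 323.4 = 155.7809, v = 595.8·(-0.02771)/1.23279 + 229.2 = 215.8086
M2: Pc = R·M2+t = (-0.28719, -0.26232, +1.20870); u = 578.6·(-0.28719)/1.20870 + 323.4 = 185.9240, v = 595.8·(-0.26232)/1.20870 + 229.2 = 99.8954
M3: Pc = R·M3+t = (-0.52286, -0.33089, +1.19221); u = 578.6·(-0.52286)/1.19221 + 323.4 = 69.6452, v = 595.8·(-0.33089)/1.19221 + 229.2 = 63.8387

c0=(41.40, 182.04) c1=(155.78, 215.81) c2=(185.92, 99.90) c3=(69.65, 63.84)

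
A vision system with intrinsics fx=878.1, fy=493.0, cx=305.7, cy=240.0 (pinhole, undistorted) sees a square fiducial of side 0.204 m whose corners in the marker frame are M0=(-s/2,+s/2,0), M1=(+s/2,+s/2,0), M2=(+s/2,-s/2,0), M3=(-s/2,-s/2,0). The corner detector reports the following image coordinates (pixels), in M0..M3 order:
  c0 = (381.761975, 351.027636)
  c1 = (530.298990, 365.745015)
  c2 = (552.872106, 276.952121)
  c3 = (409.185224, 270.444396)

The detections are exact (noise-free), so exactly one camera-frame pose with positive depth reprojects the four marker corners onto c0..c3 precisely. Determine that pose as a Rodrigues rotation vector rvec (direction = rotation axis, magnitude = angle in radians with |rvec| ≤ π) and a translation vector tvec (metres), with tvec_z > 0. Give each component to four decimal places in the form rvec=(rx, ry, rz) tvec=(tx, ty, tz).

Intrinsics K: fx=878.1, fy=493.0, cx=305.7, cy=240.0
Marker side s = 0.204 m; corners in marker frame (Z=0):
  M0 = (-0.1020, +0.1020, 0)
  M1 = (+0.1020, +0.1020, 0)
  M2 = (+0.1020, -0.1020, 0)
  M3 = (-0.1020, -0.1020, 0)
Detected image corners:
  c0 = (381.761975, 351.027636) px
  c1 = (530.298990, 365.745015) px
  c2 = (552.872106, 276.952121) px
  c3 = (409.185224, 270.444396) px
Planar DLT: solve 8×8 A·h = b for H (H[2,2]=1):
  H  [+507.32856 -235.01066 +465.51621]
  H  [-89.18854 +338.72193 +314.76948]
  H  [-0.44526 -0.23890 +1.00000]
B = K⁻¹H; ‖b₁‖=0.858190, ‖b₂‖=0.858190; λ = 2/(‖b₁‖+‖b₂‖) = 1.165243, sign → tz>0 ⇒ λ=+1.165243
r₁ = λ·B[:,0] = (+0.85385,+0.04177,-0.51883); r₂ = λ·B[:,1] = (-0.21495,+0.93611,-0.27837)
r₃ = r₁×r₂ = (+0.47406,+0.34921,+0.80828); SVD([r₁ r₂ r₃]) → R = UVᵀ:
  R  [+0.85385 -0.21495 +0.47406]
  R  [+0.04177 +0.93611 +0.34921]
  R  [-0.51883 -0.27837 +0.80828]
t = (+0.21208, +0.17672, +1.16524) m
tr R = 2.598247; θ = arccos((tr R − 1)/2) = 0.644961 rad = 36.954°
axis k = ((R−Rᵀ)₃₂, (R−Rᵀ)₁₃, (R−Rᵀ)₂₁) / (2 sinθ) = (-0.521974, +0.825805, +0.213518)
rvec = θ·k = (-0.336653, +0.532612, +0.137711)

rvec=(-0.3367, 0.5326, 0.1377) tvec=(0.2121, 0.1767, 1.1652)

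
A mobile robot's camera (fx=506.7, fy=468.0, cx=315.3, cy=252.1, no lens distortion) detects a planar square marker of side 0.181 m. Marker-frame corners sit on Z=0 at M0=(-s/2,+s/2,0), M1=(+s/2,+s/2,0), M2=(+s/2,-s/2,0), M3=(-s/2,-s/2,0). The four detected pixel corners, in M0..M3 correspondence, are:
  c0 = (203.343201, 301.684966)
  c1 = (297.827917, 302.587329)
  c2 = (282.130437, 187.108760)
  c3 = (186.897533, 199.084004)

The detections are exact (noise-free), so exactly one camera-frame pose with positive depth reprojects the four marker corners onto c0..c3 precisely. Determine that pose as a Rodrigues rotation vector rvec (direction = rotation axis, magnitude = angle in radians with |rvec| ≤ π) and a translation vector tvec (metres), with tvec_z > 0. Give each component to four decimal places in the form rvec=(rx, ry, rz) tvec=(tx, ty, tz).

rvec=(0.1461, 0.5149, -0.0856) tvec=(-0.1145, -0.0059, 0.7695)

Intrinsics K: fx=506.7, fy=468.0, cx=315.3, cy=252.1
Marker side s = 0.181 m; corners in marker frame (Z=0):
  M0 = (-0.0905, +0.0905, 0)
  M1 = (+0.0905, +0.0905, 0)
  M2 = (+0.0905, -0.0905, 0)
  M3 = (-0.0905, -0.0905, 0)
Detected image corners:
  c0 = (203.343201, 301.684966) px
  c1 = (297.827917, 302.587329) px
  c2 = (282.130437, 187.108760) px
  c3 = (186.897533, 199.084004) px
Planar DLT: solve 8×8 A·h = b for H (H[2,2]=1):
  H  [+367.67465 +125.97798 +239.89350]
  H  [-189.74121 +638.19238 +248.53176]
  H  [-0.64473 +0.15281 +1.00000]
B = K⁻¹H; ‖b₁‖=1.299525, ‖b₂‖=1.299525; λ = 2/(‖b₁‖+‖b₂‖) = 0.769512, sign → tz>0 ⇒ λ=+0.769512
r₁ = λ·B[:,0] = (+0.86710,-0.04473,-0.49613); r₂ = λ·B[:,1] = (+0.11815,+0.98601,+0.11759)
r₃ = r₁×r₂ = (+0.48392,-0.16058,+0.86025); SVD([r₁ r₂ r₃]) → R = UVᵀ:
  R  [+0.86710 +0.11815 +0.48392]
  R  [-0.04473 +0.98601 -0.16058]
  R  [-0.49613 +0.11759 +0.86025]
t = (-0.11452, -0.00587, +0.76951) m
tr R = 2.713358; θ = arccos((tr R − 1)/2) = 0.542000 rad = 31.054°
axis k = ((R−Rᵀ)₃₂, (R−Rᵀ)₁₃, (R−Rᵀ)₂₁) / (2 sinθ) = (+0.269620, +0.949937, -0.157876)
rvec = θ·k = (+0.146134, +0.514865, -0.085569)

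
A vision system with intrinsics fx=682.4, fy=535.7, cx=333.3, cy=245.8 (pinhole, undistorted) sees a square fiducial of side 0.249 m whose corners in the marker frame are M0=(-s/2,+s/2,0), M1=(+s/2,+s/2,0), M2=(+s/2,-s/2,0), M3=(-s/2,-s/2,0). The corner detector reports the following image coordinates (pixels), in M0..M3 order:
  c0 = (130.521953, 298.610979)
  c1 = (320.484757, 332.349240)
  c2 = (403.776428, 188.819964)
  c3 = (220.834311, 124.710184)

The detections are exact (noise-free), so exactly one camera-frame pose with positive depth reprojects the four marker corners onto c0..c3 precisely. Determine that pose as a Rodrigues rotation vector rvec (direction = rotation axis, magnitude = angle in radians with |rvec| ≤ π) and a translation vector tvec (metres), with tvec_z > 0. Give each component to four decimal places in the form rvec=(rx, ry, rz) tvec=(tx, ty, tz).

Intrinsics K: fx=682.4, fy=535.7, cx=333.3, cy=245.8
Marker side s = 0.249 m; corners in marker frame (Z=0):
  M0 = (-0.1245, +0.1245, 0)
  M1 = (+0.1245, +0.1245, 0)
  M2 = (+0.1245, -0.1245, 0)
  M3 = (-0.1245, -0.1245, 0)
Detected image corners:
  c0 = (130.521953, 298.610979) px
  c1 = (320.484757, 332.349240) px
  c2 = (403.776428, 188.819964) px
  c3 = (220.834311, 124.710184) px
Planar DLT: solve 8×8 A·h = b for H (H[2,2]=1):
  H  [+940.80493 -298.77833 +276.20189]
  H  [+363.42552 +674.64888 +240.07818]
  H  [+0.71283 +0.18063 +1.00000]
B = K⁻¹H; ‖b₁‖=1.301350, ‖b₂‖=1.301350; λ = 2/(‖b₁‖+‖b₂‖) = 0.768433, sign → tz>0 ⇒ λ=+0.768433
r₁ = λ·B[:,0] = (+0.79188,+0.26998,+0.54776); r₂ = λ·B[:,1] = (-0.40424,+0.90406,+0.13880)
r₃ = r₁×r₂ = (-0.45773,-0.33134,+0.82504); SVD([r₁ r₂ r₃]) → R = UVᵀ:
  R  [+0.79188 -0.40424 -0.45773]
  R  [+0.26998 +0.90406 -0.33134]
  R  [+0.54776 +0.13880 +0.82504]
t = (-0.06430, -0.00821, +0.76843) m
tr R = 2.520975; θ = arccos((tr R − 1)/2) = 0.706733 rad = 40.493°
axis k = ((R−Rᵀ)₃₂, (R−Rᵀ)₁₃, (R−Rᵀ)₂₁) / (2 sinθ) = (+0.362013, -0.774229, +0.519149)
rvec = θ·k = (+0.255846, -0.547173, +0.366900)

rvec=(0.2558, -0.5472, 0.3669) tvec=(-0.0643, -0.0082, 0.7684)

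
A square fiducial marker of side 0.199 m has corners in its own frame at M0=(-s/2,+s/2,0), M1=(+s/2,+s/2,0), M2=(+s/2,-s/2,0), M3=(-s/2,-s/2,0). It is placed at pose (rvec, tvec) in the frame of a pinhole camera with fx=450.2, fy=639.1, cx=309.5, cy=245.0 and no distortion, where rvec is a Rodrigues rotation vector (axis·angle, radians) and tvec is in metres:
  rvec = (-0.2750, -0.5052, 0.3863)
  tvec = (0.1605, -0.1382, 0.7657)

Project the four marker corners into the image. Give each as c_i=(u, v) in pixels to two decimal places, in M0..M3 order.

Intrinsics K: fx=450.2, fy=639.1, cx=309.5, cy=245.0
Marker side s = 0.199 m; corners in marker frame (Z=0):
  M0 = (-0.0995, +0.0995, 0)
  M1 = (+0.0995, +0.0995, 0)
  M2 = (+0.0995, -0.0995, 0)
  M3 = (-0.0995, -0.0995, 0)
rvec = (-0.2750, -0.5052, 0.3863), |rvec| = θ = 0.69288 rad = 39.699°
Rodrigues: sinθ=0.63875, 1−cosθ=0.23059; R = I + sinθ·[k]× + (1−cosθ)·[k]×²:
    [+0.80573 -0.28939 -0.51676]
    [+0.42285 +0.89200 +0.15978]
    [+0.41471 -0.34726 +0.84109]
t = (0.1605, -0.1382, 0.7657) m
M0: Pc = R·M0+t = (+0.05153, -0.09152, +0.68988); u = 450.2·(+0.05153)/0.68988 + 309.5 = 343.1301, v = 639.1·(-0.09152)/0.68988 + 245.0 = 160.2170
M1: Pc = R·M1+t = (+0.21188, -0.00737, +0.77241); u = 450.2·(+0.21188)/0.77241 + 309.5 = 432.9918, v = 639.1·(-0.00737)/0.77241 + 245.0 = 238.9004
M2: Pc = R·M2+t = (+0.26947, -0.18488, +0.84152); u = 450.2·(+0.26947)/0.84152 + 309.5 = 453.6605, v = 639.1·(-0.18488)/0.84152 + 245.0 = 104.5905
M3: Pc = R·M3+t = (+0.10912, -0.26903, +0.75899); u = 450.2·(+0.10912)/0.75899 + 309.5 = 374.2279, v = 639.1·(-0.26903)/0.75899 + 245.0 = 18.4671

c0=(343.13, 160.22) c1=(432.99, 238.90) c2=(453.66, 104.59) c3=(374.23, 18.47)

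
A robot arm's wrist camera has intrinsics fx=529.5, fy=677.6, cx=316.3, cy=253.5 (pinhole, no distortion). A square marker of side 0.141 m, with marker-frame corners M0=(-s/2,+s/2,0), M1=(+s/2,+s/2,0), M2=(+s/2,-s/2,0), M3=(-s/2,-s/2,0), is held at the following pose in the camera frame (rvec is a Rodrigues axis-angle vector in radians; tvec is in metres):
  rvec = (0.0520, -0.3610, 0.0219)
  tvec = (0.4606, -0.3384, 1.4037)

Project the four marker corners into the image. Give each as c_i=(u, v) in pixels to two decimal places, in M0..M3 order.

Intrinsics K: fx=529.5, fy=677.6, cx=316.3, cy=253.5
Marker side s = 0.141 m; corners in marker frame (Z=0):
  M0 = (-0.0705, +0.0705, 0)
  M1 = (+0.0705, +0.0705, 0)
  M2 = (+0.0705, -0.0705, 0)
  M3 = (-0.0705, -0.0705, 0)
rvec = (0.0520, -0.3610, 0.0219), |rvec| = θ = 0.36538 rad = 20.935°
Rodrigues: sinθ=0.35731, 1−cosθ=0.06601; R = I + sinθ·[k]× + (1−cosθ)·[k]×²:
    [+0.93532 -0.03070 -0.35246]
    [+0.01213 +0.99843 -0.05476]
    [+0.35358 +0.04694 +0.93422]
t = (0.4606, -0.3384, 1.4037) m
M0: Pc = R·M0+t = (+0.39250, -0.26887, +1.38208); u = 529.5·(+0.39250)/1.38208 + 316.3 = 466.6720, v = 677.6·(-0.26887)/1.38208 + 253.5 = 121.6815
M1: Pc = R·M1+t = (+0.52438, -0.26716, +1.43194); u = 529.5·(+0.52438)/1.43194 + 316.3 = 510.2032, v = 677.6·(-0.26716)/1.43194 + 253.5 = 127.0806
M2: Pc = R·M2+t = (+0.52870, -0.40793, +1.42532); u = 529.5·(+0.52870)/1.42532 + 316.3 = 512.7116, v = 677.6·(-0.40793)/1.42532 + 253.5 = 59.5673
M3: Pc = R·M3+t = (+0.39682, -0.40964, +1.37546); u = 529.5·(+0.39682)/1.37546 + 316.3 = 469.0618, v = 677.6·(-0.40964)/1.37546 + 253.5 = 51.6952

c0=(466.67, 121.68) c1=(510.20, 127.08) c2=(512.71, 59.57) c3=(469.06, 51.70)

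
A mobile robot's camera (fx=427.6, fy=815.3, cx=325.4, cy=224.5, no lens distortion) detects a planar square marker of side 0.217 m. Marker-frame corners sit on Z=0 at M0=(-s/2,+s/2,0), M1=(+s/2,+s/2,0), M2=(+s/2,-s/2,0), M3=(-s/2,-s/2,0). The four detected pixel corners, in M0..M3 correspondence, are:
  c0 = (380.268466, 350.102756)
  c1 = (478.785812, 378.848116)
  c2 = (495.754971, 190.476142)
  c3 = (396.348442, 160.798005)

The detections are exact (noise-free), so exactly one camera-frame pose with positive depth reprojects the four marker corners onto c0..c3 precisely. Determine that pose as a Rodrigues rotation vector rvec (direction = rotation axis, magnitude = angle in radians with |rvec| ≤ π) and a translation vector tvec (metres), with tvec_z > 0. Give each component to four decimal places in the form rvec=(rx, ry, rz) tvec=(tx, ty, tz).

rvec=(0.0417, -0.0116, 0.1541) tvec=(0.2427, 0.0521, 0.9228)

Intrinsics K: fx=427.6, fy=815.3, cx=325.4, cy=224.5
Marker side s = 0.217 m; corners in marker frame (Z=0):
  M0 = (-0.1085, +0.1085, 0)
  M1 = (+0.1085, +0.1085, 0)
  M2 = (+0.1085, -0.1085, 0)
  M3 = (-0.1085, -0.1085, 0)
Detected image corners:
  c0 = (380.268466, 350.102756) px
  c1 = (478.785812, 378.848116) px
  c2 = (495.754971, 190.476142) px
  c3 = (396.348442, 160.798005) px
Planar DLT: solve 8×8 A·h = b for H (H[2,2]=1):
  H  [+463.01693 -56.86085 +437.83553]
  H  [+138.91236 +882.12016 +270.53298]
  H  [+0.01595 +0.04407 +1.00000]
B = K⁻¹H; ‖b₁‖=1.083600, ‖b₂‖=1.083600; λ = 2/(‖b₁‖+‖b₂‖) = 0.922849, sign → tz>0 ⇒ λ=+0.922849
r₁ = λ·B[:,0] = (+0.98809,+0.15318,+0.01472); r₂ = λ·B[:,1] = (-0.15367,+0.98729,+0.04067)
r₃ = r₁×r₂ = (-0.00830,-0.04245,+0.99906); SVD([r₁ r₂ r₃]) → R = UVᵀ:
  R  [+0.98809 -0.15367 -0.00830]
  R  [+0.15318 +0.98729 -0.04245]
  R  [+0.01472 +0.04067 +0.99906]
t = (+0.24266, +0.05211, +0.92285) m
tr R = 2.974438; θ = arccos((tr R − 1)/2) = 0.160052 rad = 9.170°
axis k = ((R−Rᵀ)₃₂, (R−Rᵀ)₁₃, (R−Rᵀ)₂₁) / (2 sinθ) = (+0.260759, -0.072204, +0.962700)
rvec = θ·k = (+0.041735, -0.011556, +0.154082)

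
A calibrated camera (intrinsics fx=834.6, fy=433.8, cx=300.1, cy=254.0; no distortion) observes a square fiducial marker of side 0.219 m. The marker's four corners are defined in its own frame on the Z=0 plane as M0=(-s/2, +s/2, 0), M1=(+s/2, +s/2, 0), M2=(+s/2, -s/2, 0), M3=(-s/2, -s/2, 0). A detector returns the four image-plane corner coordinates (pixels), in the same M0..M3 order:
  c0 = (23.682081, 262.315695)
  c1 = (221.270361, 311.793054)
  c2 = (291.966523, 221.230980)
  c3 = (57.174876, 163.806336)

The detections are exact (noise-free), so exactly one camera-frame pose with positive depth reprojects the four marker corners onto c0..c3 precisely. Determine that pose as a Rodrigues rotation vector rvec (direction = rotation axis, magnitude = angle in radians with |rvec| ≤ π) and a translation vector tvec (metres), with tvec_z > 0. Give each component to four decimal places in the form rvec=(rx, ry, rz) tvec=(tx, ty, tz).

Intrinsics K: fx=834.6, fy=433.8, cx=300.1, cy=254.0
Marker side s = 0.219 m; corners in marker frame (Z=0):
  M0 = (-0.1095, +0.1095, 0)
  M1 = (+0.1095, +0.1095, 0)
  M2 = (+0.1095, -0.1095, 0)
  M3 = (-0.1095, -0.1095, 0)
Detected image corners:
  c0 = (23.682081, 262.315695) px
  c1 = (221.270361, 311.793054) px
  c2 = (291.966523, 221.230980) px
  c3 = (57.174876, 163.806336) px
Planar DLT: solve 8×8 A·h = b for H (H[2,2]=1):
  H  [+972.08166 -122.57566 +145.68941]
  H  [+229.78190 +617.12322 +243.63166]
  H  [-0.05318 +0.77297 +1.00000]
B = K⁻¹H; ‖b₁‖=1.311051, ‖b₂‖=1.311051; λ = 2/(‖b₁‖+‖b₂‖) = 0.762747, sign → tz>0 ⇒ λ=+0.762747
r₁ = λ·B[:,0] = (+0.90298,+0.42777,-0.04056); r₂ = λ·B[:,1] = (-0.32402,+0.73987,+0.58958)
r₃ = r₁×r₂ = (+0.28221,-0.51923,+0.80669); SVD([r₁ r₂ r₃]) → R = UVᵀ:
  R  [+0.90298 -0.32402 +0.28221]
  R  [+0.42777 +0.73987 -0.51923]
  R  [-0.04056 +0.58958 +0.80669]
t = (-0.14112, -0.01823, +0.76275) m
tr R = 2.449537; θ = arccos((tr R − 1)/2) = 0.760098 rad = 43.550°
axis k = ((R−Rᵀ)₃₂, (R−Rᵀ)₁₃, (R−Rᵀ)₂₁) / (2 sinθ) = (+0.804663, +0.234236, +0.545573)
rvec = θ·k = (+0.611623, +0.178043, +0.414689)

rvec=(0.6116, 0.1780, 0.4147) tvec=(-0.1411, -0.0182, 0.7627)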